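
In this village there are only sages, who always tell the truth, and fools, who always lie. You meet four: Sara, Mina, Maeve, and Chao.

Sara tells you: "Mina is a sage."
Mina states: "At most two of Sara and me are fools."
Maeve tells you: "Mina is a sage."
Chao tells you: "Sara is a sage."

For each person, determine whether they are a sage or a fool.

Sara: sage, Mina: sage, Maeve: sage, Chao: sage

Regardless of anyone's role, Mina's statement is true, so Mina is a sage.
With that fixed, Maeve's statement is true, so Maeve is a sage.
With that fixed, Sara's statement is true, so Sara is a sage.
With that fixed, Chao's statement is true, so Chao is a sage.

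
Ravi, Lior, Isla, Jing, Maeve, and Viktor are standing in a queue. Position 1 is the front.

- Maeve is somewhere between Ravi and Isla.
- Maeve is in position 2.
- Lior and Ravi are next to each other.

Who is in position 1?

Isla

With clue 1, Maeve is ruled out for position 1.
With clues 1–2, Jing, Lior, and Viktor are ruled out for position 1.
With clues 1–3, Ravi is ruled out for position 1.
So position 1 is Isla.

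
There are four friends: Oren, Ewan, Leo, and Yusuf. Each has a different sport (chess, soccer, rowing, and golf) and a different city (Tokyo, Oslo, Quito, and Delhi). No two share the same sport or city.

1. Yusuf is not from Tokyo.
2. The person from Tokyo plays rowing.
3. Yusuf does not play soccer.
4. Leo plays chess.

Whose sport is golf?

Yusuf

With clues 1–4, Ewan, Leo, and Oren are impossible for the one with sport golf.
That leaves Yusuf.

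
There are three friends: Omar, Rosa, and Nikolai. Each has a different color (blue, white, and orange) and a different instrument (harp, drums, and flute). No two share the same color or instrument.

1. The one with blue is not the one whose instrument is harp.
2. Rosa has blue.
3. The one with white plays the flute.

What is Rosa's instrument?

drums

With clues 1–2, harp is impossible for Rosa's instrument.
With clues 1–3, flute is impossible for Rosa's instrument.
That leaves drums.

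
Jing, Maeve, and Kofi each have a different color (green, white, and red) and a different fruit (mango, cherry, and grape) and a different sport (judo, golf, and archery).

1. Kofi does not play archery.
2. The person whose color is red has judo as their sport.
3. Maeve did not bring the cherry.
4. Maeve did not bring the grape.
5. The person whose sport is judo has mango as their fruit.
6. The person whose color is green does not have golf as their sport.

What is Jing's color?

green

With clues 1–5, red is impossible for Jing's color.
With clues 1–6, white is impossible for Jing's color.
That leaves green.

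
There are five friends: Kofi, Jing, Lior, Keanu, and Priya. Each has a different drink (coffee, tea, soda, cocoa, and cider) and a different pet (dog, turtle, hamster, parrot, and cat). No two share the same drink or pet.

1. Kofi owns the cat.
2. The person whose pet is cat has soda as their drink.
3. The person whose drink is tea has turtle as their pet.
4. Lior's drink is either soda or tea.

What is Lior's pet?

Clue 1 rules out cat for Lior's pet.
With clues 1–4, dog, hamster, and parrot are impossible for Lior's pet.
That leaves turtle.

turtle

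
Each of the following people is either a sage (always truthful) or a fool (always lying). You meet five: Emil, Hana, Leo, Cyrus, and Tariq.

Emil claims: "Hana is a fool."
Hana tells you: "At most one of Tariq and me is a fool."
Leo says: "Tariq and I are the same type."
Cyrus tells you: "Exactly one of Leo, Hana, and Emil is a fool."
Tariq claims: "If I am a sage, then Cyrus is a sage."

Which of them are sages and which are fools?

Consider Emil. Suppose Emil is a sage.
Then no assignment of the remaining roles makes every statement match its speaker's type — contradiction.
So Emil is a fool.
Consider Hana. Suppose Hana is a fool.
Then Emil's statement comes out true, contradicting Emil being a fool.
So Hana is a sage.
Consider Leo. Suppose Leo is a fool.
Then no assignment of the remaining roles makes every statement match its speaker's type — contradiction.
So Leo is a sage.
With that fixed, Cyrus's statement is true, so Cyrus is a sage.
With that fixed, Tariq's statement is true, so Tariq is a sage.

Emil: fool, Hana: sage, Leo: sage, Cyrus: sage, Tariq: sage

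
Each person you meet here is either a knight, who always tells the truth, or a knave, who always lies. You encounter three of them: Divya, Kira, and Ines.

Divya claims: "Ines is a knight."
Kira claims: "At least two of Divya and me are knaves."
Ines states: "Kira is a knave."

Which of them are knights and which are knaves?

Divya: knight, Kira: knave, Ines: knight

Consider Divya. Suppose Divya is a knave.
Then whichever role Kira has, Kira's statement has the wrong truth value — contradiction.
So Divya is a knight.
With that fixed, Kira's statement is false, so Kira is a knave.
With that fixed, Ines's statement is true, so Ines is a knight.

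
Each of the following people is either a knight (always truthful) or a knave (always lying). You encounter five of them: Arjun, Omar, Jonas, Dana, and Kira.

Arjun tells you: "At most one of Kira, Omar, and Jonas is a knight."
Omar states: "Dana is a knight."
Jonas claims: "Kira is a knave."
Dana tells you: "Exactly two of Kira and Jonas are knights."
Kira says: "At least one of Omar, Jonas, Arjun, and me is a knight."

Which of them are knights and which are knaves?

Arjun: knight, Omar: knave, Jonas: knave, Dana: knave, Kira: knight

Consider Arjun. Suppose Arjun is a knave.
Then no assignment of the remaining roles makes every statement match its speaker's type — contradiction.
So Arjun is a knight.
With that fixed, Kira's statement is true, so Kira is a knight.
With that fixed, Jonas's statement is false, so Jonas is a knave.
With that fixed, Dana's statement is false, so Dana is a knave.
With that fixed, Omar's statement is false, so Omar is a knave.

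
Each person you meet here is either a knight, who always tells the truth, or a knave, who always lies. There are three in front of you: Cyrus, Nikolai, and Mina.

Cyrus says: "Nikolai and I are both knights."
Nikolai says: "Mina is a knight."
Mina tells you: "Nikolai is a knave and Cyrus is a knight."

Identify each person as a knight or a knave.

Consider Cyrus. Suppose Cyrus is a knight.
Then no assignment of the remaining roles makes every statement match its speaker's type — contradiction.
So Cyrus is a knave.
With that fixed, Mina's statement is false, so Mina is a knave.
With that fixed, Nikolai's statement is false, so Nikolai is a knave.

Cyrus: knave, Nikolai: knave, Mina: knave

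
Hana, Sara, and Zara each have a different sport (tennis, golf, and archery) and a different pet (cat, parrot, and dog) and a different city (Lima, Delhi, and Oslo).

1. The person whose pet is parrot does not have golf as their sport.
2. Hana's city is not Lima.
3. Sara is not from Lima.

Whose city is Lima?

With clues 1–2, Hana is impossible for the one with city Lima.
With clues 1–3, Sara is impossible for the one with city Lima.
That leaves Zara.

Zara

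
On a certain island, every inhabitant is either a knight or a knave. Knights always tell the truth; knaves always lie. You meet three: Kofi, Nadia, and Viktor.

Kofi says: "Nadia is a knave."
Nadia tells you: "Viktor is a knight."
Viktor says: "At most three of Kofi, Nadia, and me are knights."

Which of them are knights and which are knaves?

Kofi: knave, Nadia: knight, Viktor: knight

Regardless of anyone's role, Viktor's statement is true, so Viktor is a knight.
With that fixed, Nadia's statement is true, so Nadia is a knight.
With that fixed, Kofi's statement is false, so Kofi is a knave.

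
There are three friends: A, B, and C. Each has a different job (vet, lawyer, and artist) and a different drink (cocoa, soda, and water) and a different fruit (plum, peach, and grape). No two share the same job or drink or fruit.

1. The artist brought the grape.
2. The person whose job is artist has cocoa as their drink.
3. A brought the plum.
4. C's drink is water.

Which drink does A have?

soda

With clues 1–3, cocoa is impossible for A's drink.
With clues 1–4, water is impossible for A's drink.
That leaves soda.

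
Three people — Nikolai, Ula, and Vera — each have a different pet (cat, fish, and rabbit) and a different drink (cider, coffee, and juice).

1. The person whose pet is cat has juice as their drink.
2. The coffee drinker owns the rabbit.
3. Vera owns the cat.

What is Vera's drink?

With clues 1–3, cider and coffee are impossible for Vera's drink.
That leaves juice.

juice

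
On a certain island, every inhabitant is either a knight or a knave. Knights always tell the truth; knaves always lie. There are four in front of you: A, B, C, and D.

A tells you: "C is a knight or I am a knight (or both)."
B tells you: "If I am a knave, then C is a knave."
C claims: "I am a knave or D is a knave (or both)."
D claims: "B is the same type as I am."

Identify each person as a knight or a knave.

A: knight, B: knight, C: knight, D: knave

Consider A. Suppose A is a knave.
Then no assignment of the remaining roles makes every statement match its speaker's type — contradiction.
So A is a knight.
Consider B. Suppose B is a knave.
Then whichever role D has, D's statement has the wrong truth value — contradiction.
So B is a knight.
Consider C. Suppose C is a knave.
Then C's own statement would have to be false, but it can't be — contradiction.
So C is a knight.
Consider D. Suppose D is a knight.
Then C's statement comes out false, contradicting C being a knight.
So D is a knave.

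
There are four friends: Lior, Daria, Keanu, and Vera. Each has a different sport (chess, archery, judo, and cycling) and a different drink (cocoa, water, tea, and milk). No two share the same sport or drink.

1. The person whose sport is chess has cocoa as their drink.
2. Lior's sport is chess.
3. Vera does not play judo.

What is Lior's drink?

cocoa

With clues 1–2, milk, tea, and water are impossible for Lior's drink.
That leaves cocoa.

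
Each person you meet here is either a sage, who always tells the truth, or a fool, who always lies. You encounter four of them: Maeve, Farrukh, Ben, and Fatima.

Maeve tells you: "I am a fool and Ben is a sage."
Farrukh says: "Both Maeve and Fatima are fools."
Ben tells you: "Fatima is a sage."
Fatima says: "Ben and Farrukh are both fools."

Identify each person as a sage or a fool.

Maeve: fool, Farrukh: sage, Ben: fool, Fatima: fool

Consider Maeve. Suppose Maeve is a sage.
Then Maeve's own statement would have to be true, but it can't be — contradiction.
So Maeve is a fool.
Consider Farrukh. Suppose Farrukh is a fool.
Then no assignment of the remaining roles makes every statement match its speaker's type — contradiction.
So Farrukh is a sage.
With that fixed, Fatima's statement is false, so Fatima is a fool.
With that fixed, Ben's statement is false, so Ben is a fool.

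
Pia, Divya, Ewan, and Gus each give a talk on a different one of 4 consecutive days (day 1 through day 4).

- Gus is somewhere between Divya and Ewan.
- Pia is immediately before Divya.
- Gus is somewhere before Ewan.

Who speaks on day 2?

Divya

With clues 1–2, Ewan and Pia are ruled out for day 2.
With clues 1–3, Gus is ruled out for day 2.
So day 2 is Divya.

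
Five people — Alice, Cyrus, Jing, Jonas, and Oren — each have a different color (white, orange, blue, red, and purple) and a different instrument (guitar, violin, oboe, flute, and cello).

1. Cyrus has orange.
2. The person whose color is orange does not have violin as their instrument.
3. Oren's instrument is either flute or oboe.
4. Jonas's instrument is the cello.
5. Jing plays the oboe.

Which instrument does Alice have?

violin

With clues 1–4, cello is impossible for Alice's instrument.
With clues 1–5, flute, guitar, and oboe are impossible for Alice's instrument.
That leaves violin.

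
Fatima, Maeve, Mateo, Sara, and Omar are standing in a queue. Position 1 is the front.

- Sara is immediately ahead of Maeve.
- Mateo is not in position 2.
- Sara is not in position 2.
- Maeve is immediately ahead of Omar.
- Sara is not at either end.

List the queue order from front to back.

Mateo, Fatima, Sara, Maeve, Omar

From clue 1: Maeve is in {2,3,4,5}.
From clues 1–3: Maeve is in {2,4,5}.
From clues 1–4: Maeve is in {2,4}.
From clues 1–5: Mateo → position 1, Fatima → position 2, Sara → position 3, Maeve → position 4, Omar → position 5.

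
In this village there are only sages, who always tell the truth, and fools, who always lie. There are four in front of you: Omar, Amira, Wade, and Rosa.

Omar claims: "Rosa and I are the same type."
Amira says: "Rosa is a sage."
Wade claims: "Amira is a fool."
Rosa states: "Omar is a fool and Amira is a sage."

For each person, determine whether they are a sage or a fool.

Consider Omar. Suppose Omar is a sage.
Then no assignment of the remaining roles makes every statement match its speaker's type — contradiction.
So Omar is a fool.
Consider Amira. Suppose Amira is a fool.
Then no assignment of the remaining roles makes every statement match its speaker's type — contradiction.
So Amira is a sage.
With that fixed, Wade's statement is false, so Wade is a fool.
With that fixed, Rosa's statement is true, so Rosa is a sage.

Omar: fool, Amira: sage, Wade: fool, Rosa: sage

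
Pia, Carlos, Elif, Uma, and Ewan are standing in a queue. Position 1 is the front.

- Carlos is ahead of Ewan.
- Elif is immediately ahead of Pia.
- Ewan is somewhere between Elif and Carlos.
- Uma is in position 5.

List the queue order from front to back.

Carlos, Ewan, Elif, Pia, Uma

From clue 1: Carlos is in {1,2,3,4}.
From clues 1–2: Pia is in {2,3,4,5}.
From clues 1–3: Pia is in {4,5}.
From clues 1–4: Carlos → position 1, Ewan → position 2, Elif → position 3, Pia → position 4, Uma → position 5.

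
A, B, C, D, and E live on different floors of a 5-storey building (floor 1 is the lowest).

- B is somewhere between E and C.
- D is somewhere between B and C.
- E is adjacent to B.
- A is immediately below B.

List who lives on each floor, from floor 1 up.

From clue 1: B is in {2,3,4}.
From clues 1–4: C → floor 1, D → floor 2, A → floor 3, B → floor 4, E → floor 5.

C, D, A, B, E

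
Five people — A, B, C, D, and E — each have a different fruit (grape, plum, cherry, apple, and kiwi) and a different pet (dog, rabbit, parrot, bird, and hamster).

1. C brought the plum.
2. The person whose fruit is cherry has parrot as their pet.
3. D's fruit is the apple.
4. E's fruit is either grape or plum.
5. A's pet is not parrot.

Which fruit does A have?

Clue 1 rules out plum for A's fruit.
With clues 1–3, apple is impossible for A's fruit.
With clues 1–4, grape is impossible for A's fruit.
With clues 1–5, cherry is impossible for A's fruit.
That leaves kiwi.

kiwi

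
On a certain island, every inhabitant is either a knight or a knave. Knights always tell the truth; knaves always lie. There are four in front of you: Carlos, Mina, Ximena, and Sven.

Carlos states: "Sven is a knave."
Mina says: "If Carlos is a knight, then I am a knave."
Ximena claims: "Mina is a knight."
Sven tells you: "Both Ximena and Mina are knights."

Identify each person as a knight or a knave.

Carlos: knave, Mina: knight, Ximena: knight, Sven: knight

Consider Carlos. Suppose Carlos is a knight.
Then whichever role Mina has, Mina's statement has the wrong truth value — contradiction.
So Carlos is a knave.
With that fixed, Mina's statement is true, so Mina is a knight.
With that fixed, Ximena's statement is true, so Ximena is a knight.
With that fixed, Sven's statement is true, so Sven is a knight.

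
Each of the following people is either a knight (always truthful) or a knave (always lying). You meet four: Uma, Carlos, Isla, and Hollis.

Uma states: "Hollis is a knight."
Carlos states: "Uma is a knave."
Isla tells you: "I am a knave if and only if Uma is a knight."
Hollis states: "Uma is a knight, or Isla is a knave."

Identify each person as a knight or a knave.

Uma: knave, Carlos: knight, Isla: knight, Hollis: knave

Consider Uma. Suppose Uma is a knight.
Then whichever role Isla has, Isla's statement has the wrong truth value — contradiction.
So Uma is a knave.
With that fixed, Carlos's statement is true, so Carlos is a knight.
Consider Isla. Suppose Isla is a knave.
Then no assignment of the remaining roles makes every statement match its speaker's type — contradiction.
So Isla is a knight.
With that fixed, Hollis's statement is false, so Hollis is a knave.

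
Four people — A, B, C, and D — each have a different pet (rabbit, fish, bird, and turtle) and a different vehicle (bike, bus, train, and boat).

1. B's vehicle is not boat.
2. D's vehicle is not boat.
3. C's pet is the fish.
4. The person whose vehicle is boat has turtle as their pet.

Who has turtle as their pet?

With clues 1–3, C is impossible for the one with pet turtle.
With clues 1–4, B and D are impossible for the one with pet turtle.
That leaves A.

A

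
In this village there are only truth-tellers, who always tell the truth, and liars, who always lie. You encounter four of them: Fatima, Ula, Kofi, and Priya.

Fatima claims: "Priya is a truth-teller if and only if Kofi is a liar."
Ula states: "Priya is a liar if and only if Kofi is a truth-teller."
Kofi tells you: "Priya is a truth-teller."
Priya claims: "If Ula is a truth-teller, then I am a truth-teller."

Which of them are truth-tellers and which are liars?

Fatima: liar, Ula: liar, Kofi: truth-teller, Priya: truth-teller

Consider Fatima. Suppose Fatima is a truth-teller.
Then no assignment of the remaining roles makes every statement match its speaker's type — contradiction.
So Fatima is a liar.
Consider Ula. Suppose Ula is a truth-teller.
Then no assignment of the remaining roles makes every statement match its speaker's type — contradiction.
So Ula is a liar.
With that fixed, Priya's statement is true, so Priya is a truth-teller.
With that fixed, Kofi's statement is true, so Kofi is a truth-teller.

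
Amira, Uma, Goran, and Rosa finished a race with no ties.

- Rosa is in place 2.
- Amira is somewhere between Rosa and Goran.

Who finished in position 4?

Goran

With clue 1, Rosa is ruled out for place 4.
With clues 1–2, Amira and Uma are ruled out for place 4.
So place 4 is Goran.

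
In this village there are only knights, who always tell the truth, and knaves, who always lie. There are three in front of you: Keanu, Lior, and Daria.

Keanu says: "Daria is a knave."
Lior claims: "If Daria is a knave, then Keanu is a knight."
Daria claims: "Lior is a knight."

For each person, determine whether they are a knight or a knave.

Keanu: knave, Lior: knight, Daria: knight

Consider Keanu. Suppose Keanu is a knight.
Then no assignment of the remaining roles makes every statement match its speaker's type — contradiction.
So Keanu is a knave.
Consider Lior. Suppose Lior is a knave.
Then no assignment of the remaining roles makes every statement match its speaker's type — contradiction.
So Lior is a knight.
With that fixed, Daria's statement is true, so Daria is a knight.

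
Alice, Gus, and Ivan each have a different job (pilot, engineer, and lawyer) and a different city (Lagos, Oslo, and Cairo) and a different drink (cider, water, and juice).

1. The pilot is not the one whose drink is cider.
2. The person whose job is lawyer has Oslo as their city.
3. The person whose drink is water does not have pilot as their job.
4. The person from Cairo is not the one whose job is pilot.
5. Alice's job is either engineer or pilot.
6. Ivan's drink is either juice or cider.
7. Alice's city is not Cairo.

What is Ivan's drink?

With clues 1–6, water is impossible for Ivan's drink.
With clues 1–7, juice is impossible for Ivan's drink.
That leaves cider.

cider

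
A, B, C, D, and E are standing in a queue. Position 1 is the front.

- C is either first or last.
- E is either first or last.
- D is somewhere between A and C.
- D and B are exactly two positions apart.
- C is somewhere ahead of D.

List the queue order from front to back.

From clue 1: C is in {1,5}.
From clues 1–4: A → position 3.
From clues 1–5: C → position 1, D → position 2, B → position 4, E → position 5.

C, D, A, B, E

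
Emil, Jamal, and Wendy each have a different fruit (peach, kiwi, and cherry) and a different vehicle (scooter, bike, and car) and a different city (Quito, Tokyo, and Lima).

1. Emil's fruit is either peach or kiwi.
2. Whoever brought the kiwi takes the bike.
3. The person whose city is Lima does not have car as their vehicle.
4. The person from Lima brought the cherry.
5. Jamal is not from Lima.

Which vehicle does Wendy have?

scooter

With clues 1–5, bike and car are impossible for Wendy's vehicle.
That leaves scooter.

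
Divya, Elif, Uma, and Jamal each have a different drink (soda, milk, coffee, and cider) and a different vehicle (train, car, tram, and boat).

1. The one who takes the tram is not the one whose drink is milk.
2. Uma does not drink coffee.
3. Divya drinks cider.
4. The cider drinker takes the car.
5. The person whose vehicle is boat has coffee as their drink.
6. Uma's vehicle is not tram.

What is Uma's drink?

milk

With clues 1–2, coffee is impossible for Uma's drink.
With clues 1–3, cider is impossible for Uma's drink.
With clues 1–6, soda is impossible for Uma's drink.
That leaves milk.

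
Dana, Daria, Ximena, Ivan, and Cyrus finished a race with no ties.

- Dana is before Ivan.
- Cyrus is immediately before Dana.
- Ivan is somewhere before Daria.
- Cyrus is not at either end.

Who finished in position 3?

Dana

With clues 1–3, Cyrus and Daria are ruled out for place 3.
With clues 1–4, Ivan and Ximena are ruled out for place 3.
So place 3 is Dana.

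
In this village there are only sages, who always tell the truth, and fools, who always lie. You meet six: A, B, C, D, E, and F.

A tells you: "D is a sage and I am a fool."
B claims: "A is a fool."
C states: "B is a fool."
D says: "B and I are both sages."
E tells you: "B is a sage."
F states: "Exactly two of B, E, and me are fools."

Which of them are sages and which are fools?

Consider A. Suppose A is a sage.
Then A's own statement would have to be true, but it can't be — contradiction.
So A is a fool.
With that fixed, B's statement is true, so B is a sage.
With that fixed, C's statement is false, so C is a fool.
With that fixed, E's statement is true, so E is a sage.
With that fixed, F's statement is false, so F is a fool.
Consider D. Suppose D is a sage.
Then A's statement comes out true, contradicting A being a fool.
So D is a fool.

A: fool, B: sage, C: fool, D: fool, E: sage, F: fool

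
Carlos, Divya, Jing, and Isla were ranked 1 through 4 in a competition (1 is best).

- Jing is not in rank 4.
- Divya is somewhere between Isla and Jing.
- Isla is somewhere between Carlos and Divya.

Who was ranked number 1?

Jing

With clues 1–2, Divya is ruled out for rank 1.
With clues 1–3, Carlos and Isla are ruled out for rank 1.
So rank 1 is Jing.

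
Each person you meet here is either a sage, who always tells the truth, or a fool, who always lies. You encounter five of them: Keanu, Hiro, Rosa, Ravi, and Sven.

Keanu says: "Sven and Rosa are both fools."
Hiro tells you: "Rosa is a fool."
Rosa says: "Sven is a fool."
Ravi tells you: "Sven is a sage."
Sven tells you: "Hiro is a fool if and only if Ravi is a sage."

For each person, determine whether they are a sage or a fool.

Keanu: fool, Hiro: fool, Rosa: sage, Ravi: fool, Sven: fool

Consider Keanu. Suppose Keanu is a sage.
Then no assignment of the remaining roles makes every statement match its speaker's type — contradiction.
So Keanu is a fool.
Consider Hiro. Suppose Hiro is a sage.
Then no assignment of the remaining roles makes every statement match its speaker's type — contradiction.
So Hiro is a fool.
Consider Rosa. Suppose Rosa is a fool.
Then Hiro's statement comes out true, contradicting Hiro being a fool.
So Rosa is a sage.
Consider Ravi. Suppose Ravi is a sage.
Then no assignment of the remaining roles makes every statement match its speaker's type — contradiction.
So Ravi is a fool.
With that fixed, Sven's statement is false, so Sven is a fool.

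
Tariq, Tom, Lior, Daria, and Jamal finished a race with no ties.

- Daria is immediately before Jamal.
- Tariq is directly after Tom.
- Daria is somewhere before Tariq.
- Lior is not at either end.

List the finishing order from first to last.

From clue 1: Daria is in {1,2,3,4}.
From clues 1–2: Lior is in {1,3,5}.
From clues 1–3: Tariq is in {4,5}.
From clues 1–4: Daria → place 1, Jamal → place 2, Lior → place 3, Tom → place 4, Tariq → place 5.

Daria, Jamal, Lior, Tom, Tariq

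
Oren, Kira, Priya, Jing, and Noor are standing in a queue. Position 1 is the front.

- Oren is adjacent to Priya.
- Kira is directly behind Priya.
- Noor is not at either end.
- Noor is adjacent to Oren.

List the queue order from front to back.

From clues 1–2: Oren is in {1,2,3}.
From clues 1–3: Oren is in {1,3}.
From clues 1–4: Jing → position 1, Noor → position 2, Oren → position 3, Priya → position 4, Kira → position 5.

Jing, Noor, Oren, Priya, Kira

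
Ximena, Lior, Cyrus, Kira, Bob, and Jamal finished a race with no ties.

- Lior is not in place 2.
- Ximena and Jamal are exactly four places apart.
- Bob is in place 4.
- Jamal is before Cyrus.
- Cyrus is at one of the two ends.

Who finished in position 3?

Lior

With clues 1–2, Jamal and Ximena are ruled out for place 3.
With clues 1–3, Bob is ruled out for place 3.
With clues 1–5, Cyrus and Kira are ruled out for place 3.
So place 3 is Lior.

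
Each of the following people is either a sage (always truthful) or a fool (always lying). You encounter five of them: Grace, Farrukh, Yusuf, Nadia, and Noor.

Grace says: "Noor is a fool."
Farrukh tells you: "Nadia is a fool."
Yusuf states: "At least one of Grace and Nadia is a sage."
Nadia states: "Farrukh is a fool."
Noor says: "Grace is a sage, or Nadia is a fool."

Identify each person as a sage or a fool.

Consider Grace. Suppose Grace is a sage.
Then no assignment of the remaining roles makes every statement match its speaker's type — contradiction.
So Grace is a fool.
Consider Farrukh. Suppose Farrukh is a fool.
Then no assignment of the remaining roles makes every statement match its speaker's type — contradiction.
So Farrukh is a sage.
With that fixed, Nadia's statement is false, so Nadia is a fool.
With that fixed, Noor's statement is true, so Noor is a sage.
With that fixed, Yusuf's statement is false, so Yusuf is a fool.

Grace: fool, Farrukh: sage, Yusuf: fool, Nadia: fool, Noor: sage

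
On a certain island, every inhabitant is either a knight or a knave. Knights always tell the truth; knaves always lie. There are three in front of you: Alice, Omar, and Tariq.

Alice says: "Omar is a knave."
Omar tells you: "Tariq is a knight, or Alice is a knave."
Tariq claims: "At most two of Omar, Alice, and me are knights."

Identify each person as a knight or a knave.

Alice: knave, Omar: knight, Tariq: knight

Consider Alice. Suppose Alice is a knight.
Then no assignment of the remaining roles makes every statement match its speaker's type — contradiction.
So Alice is a knave.
With that fixed, Omar's statement is true, so Omar is a knight.
With that fixed, Tariq's statement is true, so Tariq is a knight.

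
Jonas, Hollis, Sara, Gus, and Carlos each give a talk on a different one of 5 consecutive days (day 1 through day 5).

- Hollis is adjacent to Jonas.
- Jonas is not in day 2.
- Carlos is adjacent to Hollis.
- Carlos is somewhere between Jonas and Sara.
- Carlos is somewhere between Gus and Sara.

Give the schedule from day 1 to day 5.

From clues 1–2: Jonas is in {1,3,4,5}.
From clues 1–3: Hollis is in {2,3,4}.
From clues 1–4: Carlos is in {2,3}.
From clues 1–5: Sara → day 1, Carlos → day 2, Hollis → day 3, Jonas → day 4, Gus → day 5.

Sara, Carlos, Hollis, Jonas, Gus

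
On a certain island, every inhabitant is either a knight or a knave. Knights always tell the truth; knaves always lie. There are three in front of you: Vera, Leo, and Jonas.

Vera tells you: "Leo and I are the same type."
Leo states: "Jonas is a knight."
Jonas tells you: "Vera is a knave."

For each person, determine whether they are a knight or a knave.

Vera: knave, Leo: knight, Jonas: knight

Consider Vera. Suppose Vera is a knight.
Then no assignment of the remaining roles makes every statement match its speaker's type — contradiction.
So Vera is a knave.
With that fixed, Jonas's statement is true, so Jonas is a knight.
With that fixed, Leo's statement is true, so Leo is a knight.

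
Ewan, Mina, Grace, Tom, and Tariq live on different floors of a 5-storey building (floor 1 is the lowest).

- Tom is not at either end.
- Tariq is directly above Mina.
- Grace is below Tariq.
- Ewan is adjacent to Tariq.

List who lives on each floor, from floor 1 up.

From clue 1: Tom is in {2,3,4}.
From clues 1–3: Mina is in {2,3,4}.
From clues 1–4: Grace → floor 1, Tom → floor 2, Mina → floor 3, Tariq → floor 4, Ewan → floor 5.

Grace, Tom, Mina, Tariq, Ewan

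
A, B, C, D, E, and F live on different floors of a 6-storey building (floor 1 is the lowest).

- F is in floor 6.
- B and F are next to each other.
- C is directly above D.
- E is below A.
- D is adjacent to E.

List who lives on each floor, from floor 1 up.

E, D, C, A, B, F

From clue 1: F → floor 6.
From clues 1–2: B → floor 5.
From clues 1–3: C is in {2,3,4}.
From clues 1–4: A is in {2,4}.
From clues 1–5: E → floor 1, D → floor 2, C → floor 3, A → floor 4.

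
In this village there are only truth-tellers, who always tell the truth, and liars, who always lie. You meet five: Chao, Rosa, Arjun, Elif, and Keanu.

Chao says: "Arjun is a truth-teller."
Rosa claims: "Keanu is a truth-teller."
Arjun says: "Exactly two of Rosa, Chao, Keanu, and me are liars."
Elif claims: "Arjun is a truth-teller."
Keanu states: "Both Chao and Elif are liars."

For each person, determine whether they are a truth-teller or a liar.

Chao: truth-teller, Rosa: liar, Arjun: truth-teller, Elif: truth-teller, Keanu: liar

Consider Chao. Suppose Chao is a liar.
Then no assignment of the remaining roles makes every statement match its speaker's type — contradiction.
So Chao is a truth-teller.
With that fixed, Keanu's statement is false, so Keanu is a liar.
With that fixed, Rosa's statement is false, so Rosa is a liar.
Consider Arjun. Suppose Arjun is a liar.
Then Chao's statement comes out false, contradicting Chao being a truth-teller.
So Arjun is a truth-teller.
With that fixed, Elif's statement is true, so Elif is a truth-teller.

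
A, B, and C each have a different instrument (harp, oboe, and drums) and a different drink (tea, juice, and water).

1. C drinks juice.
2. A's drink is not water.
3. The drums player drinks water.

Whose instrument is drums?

B

With clues 1–3, A and C are impossible for the one with instrument drums.
That leaves B.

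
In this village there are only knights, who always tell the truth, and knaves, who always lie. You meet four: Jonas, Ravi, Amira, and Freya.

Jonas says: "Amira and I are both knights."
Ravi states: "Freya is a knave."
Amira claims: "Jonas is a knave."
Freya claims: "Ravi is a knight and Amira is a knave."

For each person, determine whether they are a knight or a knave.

Consider Jonas. Suppose Jonas is a knight.
Then no assignment of the remaining roles makes every statement match its speaker's type — contradiction.
So Jonas is a knave.
With that fixed, Amira's statement is true, so Amira is a knight.
With that fixed, Freya's statement is false, so Freya is a knave.
With that fixed, Ravi's statement is true, so Ravi is a knight.

Jonas: knave, Ravi: knight, Amira: knight, Freya: knave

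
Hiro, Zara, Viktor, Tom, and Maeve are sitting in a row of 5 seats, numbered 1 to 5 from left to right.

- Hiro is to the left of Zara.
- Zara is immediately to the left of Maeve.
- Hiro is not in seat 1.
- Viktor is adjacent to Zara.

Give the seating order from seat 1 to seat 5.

Tom, Hiro, Viktor, Zara, Maeve

From clue 1: Hiro is in {1,2,3,4}.
From clues 1–2: Hiro is in {1,2,3}.
From clues 1–3: Hiro is in {2,3}.
From clues 1–4: Tom → seat 1, Hiro → seat 2, Viktor → seat 3, Zara → seat 4, Maeve → seat 5.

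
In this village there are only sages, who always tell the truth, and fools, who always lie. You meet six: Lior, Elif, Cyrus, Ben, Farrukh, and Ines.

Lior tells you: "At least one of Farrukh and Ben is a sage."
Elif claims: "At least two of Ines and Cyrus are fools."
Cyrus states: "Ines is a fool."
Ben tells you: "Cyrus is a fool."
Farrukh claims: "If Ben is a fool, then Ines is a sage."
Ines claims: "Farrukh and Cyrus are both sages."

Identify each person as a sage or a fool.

Lior: fool, Elif: fool, Cyrus: sage, Ben: fool, Farrukh: fool, Ines: fool

Consider Lior. Suppose Lior is a sage.
Then no assignment of the remaining roles makes every statement match its speaker's type — contradiction.
So Lior is a fool.
Consider Elif. Suppose Elif is a sage.
Then no assignment of the remaining roles makes every statement match its speaker's type — contradiction.
So Elif is a fool.
Consider Cyrus. Suppose Cyrus is a fool.
Then no assignment of the remaining roles makes every statement match its speaker's type — contradiction.
So Cyrus is a sage.
With that fixed, Ben's statement is false, so Ben is a fool.
Consider Farrukh. Suppose Farrukh is a sage.
Then Lior's statement comes out true, contradicting Lior being a fool.
So Farrukh is a fool.
With that fixed, Ines's statement is false, so Ines is a fool.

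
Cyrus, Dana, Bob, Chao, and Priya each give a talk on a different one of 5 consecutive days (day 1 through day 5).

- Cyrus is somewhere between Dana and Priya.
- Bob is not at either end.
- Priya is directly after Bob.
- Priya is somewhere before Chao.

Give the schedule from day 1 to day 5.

From clue 1: Cyrus is in {2,3,4}.
From clues 1–4: Dana → day 1, Cyrus → day 2, Bob → day 3, Priya → day 4, Chao → day 5.

Dana, Cyrus, Bob, Priya, Chao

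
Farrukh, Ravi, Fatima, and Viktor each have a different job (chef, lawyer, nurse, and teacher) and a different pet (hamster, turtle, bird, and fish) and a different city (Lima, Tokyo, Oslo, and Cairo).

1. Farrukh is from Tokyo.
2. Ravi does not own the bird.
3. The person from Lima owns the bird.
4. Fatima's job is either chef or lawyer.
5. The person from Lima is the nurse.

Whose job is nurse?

With clues 1–4, Fatima is impossible for the one with job nurse.
With clues 1–5, Farrukh and Ravi are impossible for the one with job nurse.
That leaves Viktor.

Viktor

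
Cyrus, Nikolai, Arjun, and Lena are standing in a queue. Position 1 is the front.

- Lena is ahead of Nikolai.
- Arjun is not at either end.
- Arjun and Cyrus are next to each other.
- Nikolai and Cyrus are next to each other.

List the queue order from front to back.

Lena, Arjun, Cyrus, Nikolai

From clue 1: Nikolai is in {2,3,4}.
From clues 1–2: Arjun is in {2,3}.
From clues 1–3: Nikolai is in {2,4}.
From clues 1–4: Lena → position 1, Arjun → position 2, Cyrus → position 3, Nikolai → position 4.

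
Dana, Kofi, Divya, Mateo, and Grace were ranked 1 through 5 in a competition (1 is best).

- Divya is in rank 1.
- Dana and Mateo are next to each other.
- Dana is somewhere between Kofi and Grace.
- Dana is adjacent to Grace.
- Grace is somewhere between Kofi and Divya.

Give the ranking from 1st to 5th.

From clue 1: Divya → rank 1.
From clues 1–2: Dana is in {2,3,4,5}.
From clues 1–3: Dana is in {3,4}.
From clues 1–5: Grace → rank 2, Dana → rank 3, Mateo → rank 4, Kofi → rank 5.

Divya, Grace, Dana, Mateo, Kofi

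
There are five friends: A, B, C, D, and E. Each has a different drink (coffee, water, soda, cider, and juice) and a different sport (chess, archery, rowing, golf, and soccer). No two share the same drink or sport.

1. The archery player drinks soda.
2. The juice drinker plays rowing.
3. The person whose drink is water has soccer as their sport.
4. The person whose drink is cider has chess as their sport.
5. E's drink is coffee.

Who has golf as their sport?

E

With clues 1–5, A, B, C, and D are impossible for the one with sport golf.
That leaves E.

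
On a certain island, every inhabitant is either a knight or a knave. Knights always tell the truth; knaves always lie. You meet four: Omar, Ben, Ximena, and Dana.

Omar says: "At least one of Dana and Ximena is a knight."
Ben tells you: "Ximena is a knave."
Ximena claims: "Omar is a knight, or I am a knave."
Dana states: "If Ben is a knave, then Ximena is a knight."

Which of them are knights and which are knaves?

Consider Omar. Suppose Omar is a knave.
Then whichever role Ximena has, Ximena's statement has the wrong truth value — contradiction.
So Omar is a knight.
With that fixed, Ximena's statement is true, so Ximena is a knight.
With that fixed, Dana's statement is true, so Dana is a knight.
With that fixed, Ben's statement is false, so Ben is a knave.

Omar: knight, Ben: knave, Ximena: knight, Dana: knight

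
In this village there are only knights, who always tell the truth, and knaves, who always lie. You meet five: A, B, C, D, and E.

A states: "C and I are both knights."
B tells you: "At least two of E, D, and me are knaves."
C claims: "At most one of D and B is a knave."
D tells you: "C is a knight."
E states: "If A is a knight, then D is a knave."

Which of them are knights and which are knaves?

A: knave, B: knave, C: knight, D: knight, E: knight

Consider A. Suppose A is a knight.
Then no assignment of the remaining roles makes every statement match its speaker's type — contradiction.
So A is a knave.
With that fixed, E's statement is true, so E is a knight.
Consider B. Suppose B is a knight.
Then B's own statement would have to be true, but it can't be — contradiction.
So B is a knave.
Consider C. Suppose C is a knave.
Then no assignment of the remaining roles makes every statement match its speaker's type — contradiction.
So C is a knight.
With that fixed, D's statement is true, so D is a knight.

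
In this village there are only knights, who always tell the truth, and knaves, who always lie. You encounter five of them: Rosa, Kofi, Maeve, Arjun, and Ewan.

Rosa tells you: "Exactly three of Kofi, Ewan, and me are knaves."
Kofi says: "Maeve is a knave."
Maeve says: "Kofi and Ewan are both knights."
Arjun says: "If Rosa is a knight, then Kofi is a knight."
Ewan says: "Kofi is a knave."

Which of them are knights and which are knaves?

Consider Rosa. Suppose Rosa is a knight.
Then Rosa's own statement would have to be true, but it can't be — contradiction.
So Rosa is a knave.
With that fixed, Arjun's statement is true, so Arjun is a knight.
Consider Kofi. Suppose Kofi is a knave.
Then no assignment of the remaining roles makes every statement match its speaker's type — contradiction.
So Kofi is a knight.
With that fixed, Ewan's statement is false, so Ewan is a knave.
With that fixed, Maeve's statement is false, so Maeve is a knave.

Rosa: knave, Kofi: knight, Maeve: knave, Arjun: knight, Ewan: knave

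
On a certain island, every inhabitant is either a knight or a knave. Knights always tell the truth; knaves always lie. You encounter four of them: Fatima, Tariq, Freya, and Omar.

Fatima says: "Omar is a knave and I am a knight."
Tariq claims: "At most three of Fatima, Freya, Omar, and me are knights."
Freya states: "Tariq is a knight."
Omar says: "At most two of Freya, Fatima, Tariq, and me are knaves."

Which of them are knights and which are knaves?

Consider Fatima. Suppose Fatima is a knight.
Then no assignment of the remaining roles makes every statement match its speaker's type — contradiction.
So Fatima is a knave.
With that fixed, Tariq's statement is true, so Tariq is a knight.
With that fixed, Freya's statement is true, so Freya is a knight.
With that fixed, Omar's statement is true, so Omar is a knight.

Fatima: knave, Tariq: knight, Freya: knight, Omar: knight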